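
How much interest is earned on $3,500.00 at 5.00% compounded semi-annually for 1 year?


Compound interest earned = final amount − principal.
A = P(1 + r/n)^(nt) = $3,500.00 × (1 + 0.05/2)^(2 × 1) = $3,677.19
Interest = A − P = $3,677.19 − $3,500.00 = $177.19

Interest = A - P = $177.19


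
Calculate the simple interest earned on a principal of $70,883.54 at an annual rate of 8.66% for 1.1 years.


Simple interest formula: I = P × r × t
I = $70,883.54 × 0.0866 × 1.1
I = $6,752.37

I = P × r × t = $6,752.37


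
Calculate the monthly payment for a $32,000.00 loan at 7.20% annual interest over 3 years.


Loan payment formula: PMT = PV × r / (1 − (1 + r)^(−n))
Monthly rate r = 0.072/12 = 0.006, n = 36 months
Denominator: 1 − (1 + 0.072/12)^(−36) = 0.193744
PMT = $32,000.00 × (0.072/12) / 0.193744
PMT = $991.00 per month

PMT = PV × r / (1-(1+r)^(-n)) = $991.00/month


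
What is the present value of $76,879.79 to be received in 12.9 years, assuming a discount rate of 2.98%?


Present value formula: PV = FV / (1 + r)^t
PV = $76,879.79 / (1 + 0.0298)^12.9
PV = $76,879.79 / 1.460536
PV = $52,638.07

PV = FV / (1 + r)^t = $52,638.07


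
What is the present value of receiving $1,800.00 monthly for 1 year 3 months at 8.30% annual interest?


Present value of an ordinary annuity: PV = PMT × (1 − (1 + r)^(−n)) / r
Monthly rate r = 0.083/12 ≈ 0.00691667, n = 15
PV = $1,800.00 × (1 − (1 + 0.083/12)^(−15)) / (0.083/12)
PV = $1,800.00 × 14.201545
PV = $25,562.78

PV = PMT × (1-(1+r)^(-n))/r = $25,562.78


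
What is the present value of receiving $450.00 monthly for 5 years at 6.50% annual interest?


Present value of an ordinary annuity: PV = PMT × (1 − (1 + r)^(−n)) / r
Monthly rate r = 0.065/12 ≈ 0.00541667, n = 60
PV = $450.00 × (1 − (1 + 0.065/12)^(−60)) / (0.065/12)
PV = $450.00 × 51.108680
PV = $22,998.91

PV = PMT × (1-(1+r)^(-n))/r = $22,998.91


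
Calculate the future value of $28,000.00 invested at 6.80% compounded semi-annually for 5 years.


Compound interest formula: A = P(1 + r/n)^(nt)
A = $28,000.00 × (1 + 0.068/2)^(2 × 5)
Growth factor: (1 + 0.068/2)^10 = 1.397029
A = $28,000.00 × 1.397029
A = $39,116.81

A = P(1 + r/n)^(nt) = $39,116.81


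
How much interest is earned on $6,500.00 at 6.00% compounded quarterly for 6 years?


Compound interest earned = final amount − principal.
A = P(1 + r/n)^(nt) = $6,500.00 × (1 + 0.06/4)^(4 × 6) = $9,291.77
Interest = A − P = $9,291.77 − $6,500.00 = $2,791.77

Interest = A - P = $2,791.77


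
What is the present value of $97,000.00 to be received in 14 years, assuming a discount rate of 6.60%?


Present value formula: PV = FV / (1 + r)^t
PV = $97,000.00 / (1 + 0.066)^14
PV = $97,000.00 / 2.4468135
PV = $39,643.40

PV = FV / (1 + r)^t = $39,643.40


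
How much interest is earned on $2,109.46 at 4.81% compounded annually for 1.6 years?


Compound interest earned = final amount − principal.
A = P(1 + r/n)^(nt) = $2,109.46 × (1 + 0.0481/1)^(1 × 1.6) = $2,274.13
Interest = A − P = $2,274.13 − $2,109.46 = $164.67

Interest = A - P = $164.67


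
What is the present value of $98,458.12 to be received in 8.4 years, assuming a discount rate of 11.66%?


Present value formula: PV = FV / (1 + r)^t
PV = $98,458.12 / (1 + 0.1166)^8.4
PV = $98,458.12 / 2.5254573
PV = $38,986.25

PV = FV / (1 + r)^t = $38,986.25


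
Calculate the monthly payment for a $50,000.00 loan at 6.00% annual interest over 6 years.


Loan payment formula: PMT = PV × r / (1 − (1 + r)^(−n))
Monthly rate r = 0.06/12 = 0.005, n = 72 months
Denominator: 1 − (1 + 0.06/12)^(−72) = 0.301698
PMT = $50,000.00 × (0.06/12) / 0.301698
PMT = $828.64 per month

PMT = PV × r / (1-(1+r)^(-n)) = $828.64/month


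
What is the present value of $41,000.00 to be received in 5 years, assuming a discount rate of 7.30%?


Present value formula: PV = FV / (1 + r)^t
PV = $41,000.00 / (1 + 0.073)^5
PV = $41,000.00 / 1.422324
PV = $28,826.06

PV = FV / (1 + r)^t = $28,826.06


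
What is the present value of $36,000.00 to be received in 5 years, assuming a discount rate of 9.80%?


Present value formula: PV = FV / (1 + r)^t
PV = $36,000.00 / (1 + 0.098)^5
PV = $36,000.00 / 1.595922
PV = $22,557.49

PV = FV / (1 + r)^t = $22,557.49


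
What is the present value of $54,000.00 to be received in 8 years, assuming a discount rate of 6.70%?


Present value formula: PV = FV / (1 + r)^t
PV = $54,000.00 / (1 + 0.067)^8
PV = $54,000.00 / 1.6800235
PV = $32,142.41

PV = FV / (1 + r)^t = $32,142.41


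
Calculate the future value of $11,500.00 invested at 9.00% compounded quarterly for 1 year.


Compound interest formula: A = P(1 + r/n)^(nt)
A = $11,500.00 × (1 + 0.09/4)^(4 × 1)
Growth factor: (1 + 0.09/4)^4 = 1.0930833
A = $11,500.00 × 1.0930833
A = $12,570.46

A = P(1 + r/n)^(nt) = $12,570.46


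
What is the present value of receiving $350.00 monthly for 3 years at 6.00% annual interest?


Present value of an ordinary annuity: PV = PMT × (1 − (1 + r)^(−n)) / r
Monthly rate r = 0.06/12 = 0.005, n = 36
PV = $350.00 × (1 − (1 + 0.06/12)^(−36)) / (0.06/12)
PV = $350.00 × 32.871016
PV = $11,504.86

PV = PMT × (1-(1+r)^(-n))/r = $11,504.86


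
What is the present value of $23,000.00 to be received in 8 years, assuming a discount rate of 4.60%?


Present value formula: PV = FV / (1 + r)^t
PV = $23,000.00 / (1 + 0.046)^8
PV = $23,000.00 / 1.43302404
PV = $16,049.97

PV = FV / (1 + r)^t = $16,049.97


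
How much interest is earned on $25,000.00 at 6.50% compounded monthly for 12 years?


Compound interest earned = final amount − principal.
A = P(1 + r/n)^(nt) = $25,000.00 × (1 + 0.065/12)^(12 × 12) = $54,422.13
Interest = A − P = $54,422.13 − $25,000.00 = $29,422.13

Interest = A - P = $29,422.13


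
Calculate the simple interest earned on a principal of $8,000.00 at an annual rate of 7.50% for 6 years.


Simple interest formula: I = P × r × t
I = $8,000.00 × 0.075 × 6
I = $3,600.00

I = P × r × t = $3,600.00


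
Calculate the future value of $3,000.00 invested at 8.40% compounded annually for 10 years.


Compound interest formula: A = P(1 + r/n)^(nt)
A = $3,000.00 × (1 + 0.084/1)^(1 × 10)
Growth factor: (1 + 0.084/1)^10 = 2.240231
A = $3,000.00 × 2.240231
A = $6,720.69

A = P(1 + r/n)^(nt) = $6,720.69


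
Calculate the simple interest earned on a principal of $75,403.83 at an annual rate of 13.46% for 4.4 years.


Simple interest formula: I = P × r × t
I = $75,403.83 × 0.1346 × 4.4
I = $44,657.16

I = P × r × t = $44,657.16


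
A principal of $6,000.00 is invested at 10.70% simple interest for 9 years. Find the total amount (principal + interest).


Total amount formula: A = P(1 + rt) = P + P·r·t
Interest: I = P × r × t = $6,000.00 × 0.107 × 9 = $5,778.00
A = P + I = $6,000.00 + $5,778.00 = $11,778.00

A = P + I = P(1 + rt) = $11,778.00


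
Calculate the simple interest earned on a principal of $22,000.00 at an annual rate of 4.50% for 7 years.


Simple interest formula: I = P × r × t
I = $22,000.00 × 0.045 × 7
I = $6,930.00

I = P × r × t = $6,930.00


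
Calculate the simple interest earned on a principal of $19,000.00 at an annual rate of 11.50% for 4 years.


Simple interest formula: I = P × r × t
I = $19,000.00 × 0.115 × 4
I = $8,740.00

I = P × r × t = $8,740.00


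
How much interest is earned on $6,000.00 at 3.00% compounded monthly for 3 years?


Compound interest earned = final amount − principal.
A = P(1 + r/n)^(nt) = $6,000.00 × (1 + 0.03/12)^(12 × 3) = $6,564.31
Interest = A − P = $6,564.31 − $6,000.00 = $564.31

Interest = A - P = $564.31


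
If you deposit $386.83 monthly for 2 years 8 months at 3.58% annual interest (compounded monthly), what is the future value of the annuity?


Future value of an ordinary annuity: FV = PMT × ((1 + r)^n − 1) / r
Monthly rate r = 0.0358/12 ≈ 0.00298333, n = 32
FV = $386.83 × ((1 + 0.0358/12)^32 − 1) / (0.0358/12)
FV = $386.83 × 33.524850
FV = $12,968.42

FV = PMT × ((1+r)^n - 1)/r = $12,968.42


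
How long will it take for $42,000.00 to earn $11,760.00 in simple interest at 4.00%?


Rearrange the simple interest formula for t:
I = P × r × t  ⇒  t = I / (P × r)
t = $11,760.00 / ($42,000.00 × 0.04)
t = 7

t = I/(P×r) = 7 years


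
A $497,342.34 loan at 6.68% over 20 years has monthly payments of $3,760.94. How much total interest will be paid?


Total paid over the life of the loan = PMT × n.
Total paid = $3,760.94 × 240 = $902,625.60
Total interest = total paid − principal = $902,625.60 − $497,342.34 = $405,283.26

Total interest = (PMT × n) - PV = $405,283.26


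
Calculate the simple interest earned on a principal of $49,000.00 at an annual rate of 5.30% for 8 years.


Simple interest formula: I = P × r × t
I = $49,000.00 × 0.053 × 8
I = $20,776.00

I = P × r × t = $20,776.00


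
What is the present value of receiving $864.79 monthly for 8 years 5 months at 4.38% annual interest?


Present value of an ordinary annuity: PV = PMT × (1 − (1 + r)^(−n)) / r
Monthly rate r = 0.0438/12 = 0.00365, n = 101
PV = $864.79 × (1 − (1 + 0.0438/12)^(−101)) / (0.0438/12)
PV = $864.79 × 84.347446
PV = $72,942.83

PV = PMT × (1-(1+r)^(-n))/r = $72,942.83


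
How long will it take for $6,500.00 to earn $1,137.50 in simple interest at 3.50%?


Rearrange the simple interest formula for t:
I = P × r × t  ⇒  t = I / (P × r)
t = $1,137.50 / ($6,500.00 × 0.035)
t = 5

t = I/(P×r) = 5 years


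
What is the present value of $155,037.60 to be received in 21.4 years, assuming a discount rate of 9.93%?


Present value formula: PV = FV / (1 + r)^t
PV = $155,037.60 / (1 + 0.0993)^21.4
PV = $155,037.60 / 7.583807
PV = $20,443.24

PV = FV / (1 + r)^t = $20,443.24


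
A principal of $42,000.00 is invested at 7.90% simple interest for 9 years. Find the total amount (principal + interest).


Total amount formula: A = P(1 + rt) = P + P·r·t
Interest: I = P × r × t = $42,000.00 × 0.079 × 9 = $29,862.00
A = P + I = $42,000.00 + $29,862.00 = $71,862.00

A = P + I = P(1 + rt) = $71,862.00


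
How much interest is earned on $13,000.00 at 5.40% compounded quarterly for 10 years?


Compound interest earned = final amount − principal.
A = P(1 + r/n)^(nt) = $13,000.00 × (1 + 0.054/4)^(4 × 10) = $22,227.65
Interest = A − P = $22,227.65 − $13,000.00 = $9,227.65

Interest = A - P = $9,227.65


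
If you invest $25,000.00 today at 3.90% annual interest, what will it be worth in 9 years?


Future value formula: FV = PV × (1 + r)^t
FV = $25,000.00 × (1 + 0.039)^9
FV = $25,000.00 × 1.411042
FV = $35,276.05

FV = PV × (1 + r)^t = $35,276.05


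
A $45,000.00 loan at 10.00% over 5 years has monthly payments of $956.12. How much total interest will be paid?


Total paid over the life of the loan = PMT × n.
Total paid = $956.12 × 60 = $57,367.20
Total interest = total paid − principal = $57,367.20 − $45,000.00 = $12,367.20

Total interest = (PMT × n) - PV = $12,367.20


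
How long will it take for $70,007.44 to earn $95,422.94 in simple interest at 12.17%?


Rearrange the simple interest formula for t:
I = P × r × t  ⇒  t = I / (P × r)
t = $95,422.94 / ($70,007.44 × 0.1217)
t = 11.2

t = I/(P×r) = 11.2 years


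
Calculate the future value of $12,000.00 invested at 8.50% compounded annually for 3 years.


Compound interest formula: A = P(1 + r/n)^(nt)
A = $12,000.00 × (1 + 0.085/1)^(1 × 3)
Growth factor: (1 + 0.085/1)^3 = 1.277289
A = $12,000.00 × 1.277289
A = $15,327.47

A = P(1 + r/n)^(nt) = $15,327.47


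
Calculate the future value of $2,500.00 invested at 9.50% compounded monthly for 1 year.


Compound interest formula: A = P(1 + r/n)^(nt)
A = $2,500.00 × (1 + 0.095/12)^(12 × 1)
Growth factor: (1 + 0.095/12)^12 = 1.099248
A = $2,500.00 × 1.099248
A = $2,748.12

A = P(1 + r/n)^(nt) = $2,748.12


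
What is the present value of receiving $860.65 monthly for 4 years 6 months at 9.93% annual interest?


Present value of an ordinary annuity: PV = PMT × (1 − (1 + r)^(−n)) / r
Monthly rate r = 0.0993/12 = 0.008275, n = 54
PV = $860.65 × (1 − (1 + 0.0993/12)^(−54)) / (0.0993/12)
PV = $860.65 × 43.405796
PV = $37,357.20

PV = PMT × (1-(1+r)^(-n))/r = $37,357.20


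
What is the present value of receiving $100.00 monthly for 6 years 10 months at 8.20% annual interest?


Present value of an ordinary annuity: PV = PMT × (1 − (1 + r)^(−n)) / r
Monthly rate r = 0.082/12 ≈ 0.00683333, n = 82
PV = $100.00 × (1 − (1 + 0.082/12)^(−82)) / (0.082/12)
PV = $100.00 × 62.618345
PV = $6,261.83

PV = PMT × (1-(1+r)^(-n))/r = $6,261.83


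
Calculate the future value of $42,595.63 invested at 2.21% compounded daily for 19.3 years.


Compound interest formula: A = P(1 + r/n)^(nt)
A = $42,595.63 × (1 + 0.0221/365)^(365 × 19.3)
Growth factor: (1 + 0.0221/365)^7044.5 = 1.5319127
A = $42,595.63 × 1.5319127
A = $65,252.79

A = P(1 + r/n)^(nt) = $65,252.79


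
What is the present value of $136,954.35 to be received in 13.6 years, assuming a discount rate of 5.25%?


Present value formula: PV = FV / (1 + r)^t
PV = $136,954.35 / (1 + 0.0525)^13.6
PV = $136,954.35 / 2.0054906
PV = $68,289.70

PV = FV / (1 + r)^t = $68,289.70


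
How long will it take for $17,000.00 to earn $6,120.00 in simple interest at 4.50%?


Rearrange the simple interest formula for t:
I = P × r × t  ⇒  t = I / (P × r)
t = $6,120.00 / ($17,000.00 × 0.045)
t = 8

t = I/(P×r) = 8 years


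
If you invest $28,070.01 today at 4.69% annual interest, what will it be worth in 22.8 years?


Future value formula: FV = PV × (1 + r)^t
FV = $28,070.01 × (1 + 0.0469)^22.8
FV = $28,070.01 × 2.843404
FV = $79,814.38

FV = PV × (1 + r)^t = $79,814.38


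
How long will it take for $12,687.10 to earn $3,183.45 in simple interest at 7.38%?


Rearrange the simple interest formula for t:
I = P × r × t  ⇒  t = I / (P × r)
t = $3,183.45 / ($12,687.10 × 0.0738)
t = 3.4

t = I/(P×r) = 3.4 years


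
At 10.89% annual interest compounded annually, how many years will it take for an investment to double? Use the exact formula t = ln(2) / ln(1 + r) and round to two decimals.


Doubling condition: (1 + r)^t = 2
Take ln of both sides: t × ln(1 + r) = ln(2)
t = ln(2) / ln(1 + r)
t = 0.693147 / 0.103369
t = 6.71

t = ln(2) / ln(1 + r) = 6.71 years


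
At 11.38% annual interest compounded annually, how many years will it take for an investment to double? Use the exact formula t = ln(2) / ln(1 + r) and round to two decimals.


Doubling condition: (1 + r)^t = 2
Take ln of both sides: t × ln(1 + r) = ln(2)
t = ln(2) / ln(1 + r)
t = 0.693147 / 0.107778
t = 6.43

t = ln(2) / ln(1 + r) = 6.43 years


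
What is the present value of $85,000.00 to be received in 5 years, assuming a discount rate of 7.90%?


Present value formula: PV = FV / (1 + r)^t
PV = $85,000.00 / (1 + 0.079)^5
PV = $85,000.00 / 1.4625382
PV = $58,118.14

PV = FV / (1 + r)^t = $58,118.14


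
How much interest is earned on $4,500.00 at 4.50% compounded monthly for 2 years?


Compound interest earned = final amount − principal.
A = P(1 + r/n)^(nt) = $4,500.00 × (1 + 0.045/12)^(12 × 2) = $4,922.96
Interest = A − P = $4,922.96 − $4,500.00 = $422.96

Interest = A - P = $422.96


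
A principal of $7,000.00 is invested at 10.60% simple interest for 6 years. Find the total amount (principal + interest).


Total amount formula: A = P(1 + rt) = P + P·r·t
Interest: I = P × r × t = $7,000.00 × 0.106 × 6 = $4,452.00
A = P + I = $7,000.00 + $4,452.00 = $11,452.00

A = P + I = P(1 + rt) = $11,452.00


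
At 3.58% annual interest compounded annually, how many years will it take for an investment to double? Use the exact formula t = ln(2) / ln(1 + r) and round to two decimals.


Doubling condition: (1 + r)^t = 2
Take ln of both sides: t × ln(1 + r) = ln(2)
t = ln(2) / ln(1 + r)
t = 0.693147 / 0.035174
t = 19.71

t = ln(2) / ln(1 + r) = 19.71 years


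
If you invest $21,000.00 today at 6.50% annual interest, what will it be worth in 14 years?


Future value formula: FV = PV × (1 + r)^t
FV = $21,000.00 × (1 + 0.065)^14
FV = $21,000.00 × 2.4148742
FV = $50,712.36

FV = PV × (1 + r)^t = $50,712.36


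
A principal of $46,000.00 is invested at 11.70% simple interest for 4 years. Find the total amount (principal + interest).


Total amount formula: A = P(1 + rt) = P + P·r·t
Interest: I = P × r × t = $46,000.00 × 0.117 × 4 = $21,528.00
A = P + I = $46,000.00 + $21,528.00 = $67,528.00

A = P + I = P(1 + rt) = $67,528.00


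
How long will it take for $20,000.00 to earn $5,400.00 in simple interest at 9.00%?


Rearrange the simple interest formula for t:
I = P × r × t  ⇒  t = I / (P × r)
t = $5,400.00 / ($20,000.00 × 0.09)
t = 3

t = I/(P×r) = 3 years


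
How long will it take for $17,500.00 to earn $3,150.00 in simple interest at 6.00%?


Rearrange the simple interest formula for t:
I = P × r × t  ⇒  t = I / (P × r)
t = $3,150.00 / ($17,500.00 × 0.06)
t = 3

t = I/(P×r) = 3 years


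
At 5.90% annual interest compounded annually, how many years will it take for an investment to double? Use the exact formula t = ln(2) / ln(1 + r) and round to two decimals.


Doubling condition: (1 + r)^t = 2
Take ln of both sides: t × ln(1 + r) = ln(2)
t = ln(2) / ln(1 + r)
t = 0.693147 / 0.057325
t = 12.09

t = ln(2) / ln(1 + r) = 12.09 years


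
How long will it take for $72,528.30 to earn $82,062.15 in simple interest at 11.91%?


Rearrange the simple interest formula for t:
I = P × r × t  ⇒  t = I / (P × r)
t = $82,062.15 / ($72,528.30 × 0.1191)
t = 9.5

t = I/(P×r) = 9.5 years


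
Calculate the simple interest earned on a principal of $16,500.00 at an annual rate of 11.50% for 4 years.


Simple interest formula: I = P × r × t
I = $16,500.00 × 0.115 × 4
I = $7,590.00

I = P × r × t = $7,590.00


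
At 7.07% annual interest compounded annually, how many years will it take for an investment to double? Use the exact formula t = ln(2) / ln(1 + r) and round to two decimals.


Doubling condition: (1 + r)^t = 2
Take ln of both sides: t × ln(1 + r) = ln(2)
t = ln(2) / ln(1 + r)
t = 0.693147 / 0.068313
t = 10.15

t = ln(2) / ln(1 + r) = 10.15 years


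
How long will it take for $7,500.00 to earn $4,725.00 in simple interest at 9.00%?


Rearrange the simple interest formula for t:
I = P × r × t  ⇒  t = I / (P × r)
t = $4,725.00 / ($7,500.00 × 0.09)
t = 7

t = I/(P×r) = 7 years


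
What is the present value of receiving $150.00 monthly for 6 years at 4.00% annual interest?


Present value of an ordinary annuity: PV = PMT × (1 − (1 + r)^(−n)) / r
Monthly rate r = 0.04/12 ≈ 0.00333333, n = 72
PV = $150.00 × (1 − (1 + 0.04/12)^(−72)) / (0.04/12)
PV = $150.00 × 63.917437
PV = $9,587.62

PV = PMT × (1-(1+r)^(-n))/r = $9,587.62


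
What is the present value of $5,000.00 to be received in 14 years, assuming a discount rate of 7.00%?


Present value formula: PV = FV / (1 + r)^t
PV = $5,000.00 / (1 + 0.07)^14
PV = $5,000.00 / 2.578534
PV = $1,939.09

PV = FV / (1 + r)^t = $1,939.09


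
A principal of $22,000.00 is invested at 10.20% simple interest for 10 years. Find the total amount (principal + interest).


Total amount formula: A = P(1 + rt) = P + P·r·t
Interest: I = P × r × t = $22,000.00 × 0.102 × 10 = $22,440.00
A = P + I = $22,000.00 + $22,440.00 = $44,440.00

A = P + I = P(1 + rt) = $44,440.00


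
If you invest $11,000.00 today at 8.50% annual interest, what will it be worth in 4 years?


Future value formula: FV = PV × (1 + r)^t
FV = $11,000.00 × (1 + 0.085)^4
FV = $11,000.00 × 1.385859
FV = $15,244.45

FV = PV × (1 + r)^t = $15,244.45


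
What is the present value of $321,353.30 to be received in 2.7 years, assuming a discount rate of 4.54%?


Present value formula: PV = FV / (1 + r)^t
PV = $321,353.30 / (1 + 0.0454)^2.7
PV = $321,353.30 / 1.1273603
PV = $285,049.33

PV = FV / (1 + r)^t = $285,049.33


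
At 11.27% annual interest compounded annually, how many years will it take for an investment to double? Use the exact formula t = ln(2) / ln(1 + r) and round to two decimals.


Doubling condition: (1 + r)^t = 2
Take ln of both sides: t × ln(1 + r) = ln(2)
t = ln(2) / ln(1 + r)
t = 0.693147 / 0.106789
t = 6.49

t = ln(2) / ln(1 + r) = 6.49 years


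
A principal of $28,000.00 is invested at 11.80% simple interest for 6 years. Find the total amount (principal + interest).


Total amount formula: A = P(1 + rt) = P + P·r·t
Interest: I = P × r × t = $28,000.00 × 0.118 × 6 = $19,824.00
A = P + I = $28,000.00 + $19,824.00 = $47,824.00

A = P + I = P(1 + rt) = $47,824.00


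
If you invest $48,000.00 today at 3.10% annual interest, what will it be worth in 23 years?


Future value formula: FV = PV × (1 + r)^t
FV = $48,000.00 × (1 + 0.031)^23
FV = $48,000.00 × 2.0181308
FV = $96,870.28

FV = PV × (1 + r)^t = $96,870.28


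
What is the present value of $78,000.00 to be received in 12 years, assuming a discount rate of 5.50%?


Present value formula: PV = FV / (1 + r)^t
PV = $78,000.00 / (1 + 0.055)^12
PV = $78,000.00 / 1.9012075
PV = $41,026.56

PV = FV / (1 + r)^t = $41,026.56


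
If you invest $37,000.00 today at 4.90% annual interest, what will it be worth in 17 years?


Future value formula: FV = PV × (1 + r)^t
FV = $37,000.00 × (1 + 0.049)^17
FV = $37,000.00 × 2.2551908
FV = $83,442.06

FV = PV × (1 + r)^t = $83,442.06


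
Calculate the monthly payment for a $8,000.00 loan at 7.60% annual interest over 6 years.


Loan payment formula: PMT = PV × r / (1 − (1 + r)^(−n))
Monthly rate r = 0.076/12 ≈ 0.00633333, n = 72 months
Denominator: 1 − (1 + 0.076/12)^(−72) = 0.365274
PMT = $8,000.00 × (0.076/12) / 0.365274
PMT = $138.71 per month

PMT = PV × r / (1-(1+r)^(-n)) = $138.71/month


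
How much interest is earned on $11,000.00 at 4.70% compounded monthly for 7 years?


Compound interest earned = final amount − principal.
A = P(1 + r/n)^(nt) = $11,000.00 × (1 + 0.047/12)^(12 × 7) = $15,275.54
Interest = A − P = $15,275.54 − $11,000.00 = $4,275.54

Interest = A - P = $4,275.54


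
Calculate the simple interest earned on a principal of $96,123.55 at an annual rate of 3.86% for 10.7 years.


Simple interest formula: I = P × r × t
I = $96,123.55 × 0.0386 × 10.7
I = $39,700.95

I = P × r × t = $39,700.95


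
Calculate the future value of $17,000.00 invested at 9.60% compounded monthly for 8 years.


Compound interest formula: A = P(1 + r/n)^(nt)
A = $17,000.00 × (1 + 0.096/12)^(12 × 8)
Growth factor: (1 + 0.096/12)^96 = 2.1488746
A = $17,000.00 × 2.1488746
A = $36,530.87

A = P(1 + r/n)^(nt) = $36,530.87


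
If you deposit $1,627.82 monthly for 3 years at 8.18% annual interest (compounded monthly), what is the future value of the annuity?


Future value of an ordinary annuity: FV = PMT × ((1 + r)^n − 1) / r
Monthly rate r = 0.0818/12 ≈ 0.00681667, n = 36
FV = $1,627.82 × ((1 + 0.0818/12)^36 − 1) / (0.0818/12)
FV = $1,627.82 × 40.645776
FV = $66,164.01

FV = PMT × ((1+r)^n - 1)/r = $66,164.01


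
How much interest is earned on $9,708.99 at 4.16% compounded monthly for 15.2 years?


Compound interest earned = final amount − principal.
A = P(1 + r/n)^(nt) = $9,708.99 × (1 + 0.0416/12)^(12 × 15.2) = $18,252.07
Interest = A − P = $18,252.07 − $9,708.99 = $8,543.08

Interest = A - P = $8,543.08


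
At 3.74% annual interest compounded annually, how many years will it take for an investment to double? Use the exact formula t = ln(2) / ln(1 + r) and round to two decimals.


Doubling condition: (1 + r)^t = 2
Take ln of both sides: t × ln(1 + r) = ln(2)
t = ln(2) / ln(1 + r)
t = 0.693147 / 0.036718
t = 18.88

t = ln(2) / ln(1 + r) = 18.88 years


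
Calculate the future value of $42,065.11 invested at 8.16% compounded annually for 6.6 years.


Compound interest formula: A = P(1 + r/n)^(nt)
A = $42,065.11 × (1 + 0.0816/1)^(1 × 6.6)
Growth factor: (1 + 0.0816/1)^6.6 = 1.678186
A = $42,065.11 × 1.678186
A = $70,593.08

A = P(1 + r/n)^(nt) = $70,593.08


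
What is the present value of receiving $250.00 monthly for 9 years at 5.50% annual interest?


Present value of an ordinary annuity: PV = PMT × (1 − (1 + r)^(−n)) / r
Monthly rate r = 0.055/12 ≈ 0.00458333, n = 108
PV = $250.00 × (1 − (1 + 0.055/12)^(−108)) / (0.055/12)
PV = $250.00 × 85.034035
PV = $21,258.51

PV = PMT × (1-(1+r)^(-n))/r = $21,258.51


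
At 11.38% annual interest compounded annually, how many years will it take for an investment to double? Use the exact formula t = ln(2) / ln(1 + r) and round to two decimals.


Doubling condition: (1 + r)^t = 2
Take ln of both sides: t × ln(1 + r) = ln(2)
t = ln(2) / ln(1 + r)
t = 0.693147 / 0.107778
t = 6.43

t = ln(2) / ln(1 + r) = 6.43 years


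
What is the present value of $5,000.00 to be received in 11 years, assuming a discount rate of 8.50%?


Present value formula: PV = FV / (1 + r)^t
PV = $5,000.00 / (1 + 0.085)^11
PV = $5,000.00 / 2.453167
PV = $2,038.18

PV = FV / (1 + r)^t = $2,038.18


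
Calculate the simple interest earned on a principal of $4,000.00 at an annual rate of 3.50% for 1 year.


Simple interest formula: I = P × r × t
I = $4,000.00 × 0.035 × 1
I = $140.00

I = P × r × t = $140.00


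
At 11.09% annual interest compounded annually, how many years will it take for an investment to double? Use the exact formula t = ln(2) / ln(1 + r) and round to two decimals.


Doubling condition: (1 + r)^t = 2
Take ln of both sides: t × ln(1 + r) = ln(2)
t = ln(2) / ln(1 + r)
t = 0.693147 / 0.105170
t = 6.59

t = ln(2) / ln(1 + r) = 6.59 years


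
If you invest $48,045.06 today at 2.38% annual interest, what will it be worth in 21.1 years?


Future value formula: FV = PV × (1 + r)^t
FV = $48,045.06 × (1 + 0.0238)^21.1
FV = $48,045.06 × 1.6426277
FV = $78,920.15

FV = PV × (1 + r)^t = $78,920.15


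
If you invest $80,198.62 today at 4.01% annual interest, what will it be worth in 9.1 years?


Future value formula: FV = PV × (1 + r)^t
FV = $80,198.62 × (1 + 0.0401)^9.1
FV = $80,198.62 × 1.4301559
FV = $114,696.53

FV = PV × (1 + r)^t = $114,696.53


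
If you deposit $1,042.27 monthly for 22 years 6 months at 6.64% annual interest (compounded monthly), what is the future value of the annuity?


Future value of an ordinary annuity: FV = PMT × ((1 + r)^n − 1) / r
Monthly rate r = 0.0664/12 ≈ 0.00553333, n = 270
FV = $1,042.27 × ((1 + 0.0664/12)^270 − 1) / (0.0664/12)
FV = $1,042.27 × 621.067051
FV = $647,319.56

FV = PMT × ((1+r)^n - 1)/r = $647,319.56


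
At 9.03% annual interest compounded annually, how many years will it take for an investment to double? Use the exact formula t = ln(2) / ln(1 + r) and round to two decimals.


Doubling condition: (1 + r)^t = 2
Take ln of both sides: t × ln(1 + r) = ln(2)
t = ln(2) / ln(1 + r)
t = 0.693147 / 0.086453
t = 8.02

t = ln(2) / ln(1 + r) = 8.02 years


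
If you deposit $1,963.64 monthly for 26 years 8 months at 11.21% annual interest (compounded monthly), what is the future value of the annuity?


Future value of an ordinary annuity: FV = PMT × ((1 + r)^n − 1) / r
Monthly rate r = 0.1121/12 ≈ 0.00934167, n = 320
FV = $1,963.64 × ((1 + 0.1121/12)^320 − 1) / (0.1121/12)
FV = $1,963.64 × 1990.927161
FV = $3,909,464.21

FV = PMT × ((1+r)^n - 1)/r = $3,909,464.21


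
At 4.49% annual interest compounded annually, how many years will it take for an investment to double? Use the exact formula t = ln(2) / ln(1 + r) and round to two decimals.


Doubling condition: (1 + r)^t = 2
Take ln of both sides: t × ln(1 + r) = ln(2)
t = ln(2) / ln(1 + r)
t = 0.693147 / 0.043921
t = 15.78

t = ln(2) / ln(1 + r) = 15.78 years


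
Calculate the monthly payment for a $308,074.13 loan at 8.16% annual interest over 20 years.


Loan payment formula: PMT = PV × r / (1 − (1 + r)^(−n))
Monthly rate r = 0.0816/12 = 0.0068, n = 240 months
Denominator: 1 − (1 + 0.0816/12)^(−240) = 0.803379
PMT = $308,074.13 × (0.0816/12) / 0.803379
PMT = $2,607.62 per month

PMT = PV × r / (1-(1+r)^(-n)) = $2,607.62/month


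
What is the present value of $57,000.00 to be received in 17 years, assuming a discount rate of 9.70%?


Present value formula: PV = FV / (1 + r)^t
PV = $57,000.00 / (1 + 0.097)^17
PV = $57,000.00 / 4.825171
PV = $11,813.05

PV = FV / (1 + r)^t = $11,813.05


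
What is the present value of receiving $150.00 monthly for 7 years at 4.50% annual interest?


Present value of an ordinary annuity: PV = PMT × (1 − (1 + r)^(−n)) / r
Monthly rate r = 0.045/12 = 0.00375, n = 84
PV = $150.00 × (1 − (1 + 0.045/12)^(−84)) / (0.045/12)
PV = $150.00 × 71.941611
PV = $10,791.24

PV = PMT × (1-(1+r)^(-n))/r = $10,791.24


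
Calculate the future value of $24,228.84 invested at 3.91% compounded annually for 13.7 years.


Compound interest formula: A = P(1 + r/n)^(nt)
A = $24,228.84 × (1 + 0.0391/1)^(1 × 13.7)
Growth factor: (1 + 0.0391/1)^13.7 = 1.6912415
A = $24,228.84 × 1.6912415
A = $40,976.82

A = P(1 + r/n)^(nt) = $40,976.82


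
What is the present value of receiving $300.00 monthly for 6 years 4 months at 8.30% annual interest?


Present value of an ordinary annuity: PV = PMT × (1 − (1 + r)^(−n)) / r
Monthly rate r = 0.083/12 ≈ 0.00691667, n = 76
PV = $300.00 × (1 − (1 + 0.083/12)^(−76)) / (0.083/12)
PV = $300.00 × 58.954431
PV = $17,686.33

PV = PMT × (1-(1+r)^(-n))/r = $17,686.33


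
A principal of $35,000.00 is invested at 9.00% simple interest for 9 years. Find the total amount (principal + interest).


Total amount formula: A = P(1 + rt) = P + P·r·t
Interest: I = P × r × t = $35,000.00 × 0.09 × 9 = $28,350.00
A = P + I = $35,000.00 + $28,350.00 = $63,350.00

A = P + I = P(1 + rt) = $63,350.00


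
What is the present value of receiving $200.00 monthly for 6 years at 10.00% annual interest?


Present value of an ordinary annuity: PV = PMT × (1 − (1 + r)^(−n)) / r
Monthly rate r = 0.1/12 ≈ 0.00833333, n = 72
PV = $200.00 × (1 − (1 + 0.1/12)^(−72)) / (0.1/12)
PV = $200.00 × 53.978665
PV = $10,795.73

PV = PMT × (1-(1+r)^(-n))/r = $10,795.73


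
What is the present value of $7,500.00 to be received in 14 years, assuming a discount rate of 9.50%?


Present value formula: PV = FV / (1 + r)^t
PV = $7,500.00 / (1 + 0.095)^14
PV = $7,500.00 / 3.562851
PV = $2,105.06

PV = FV / (1 + r)^t = $2,105.06


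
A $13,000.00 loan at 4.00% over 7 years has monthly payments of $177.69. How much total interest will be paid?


Total paid over the life of the loan = PMT × n.
Total paid = $177.69 × 84 = $14,925.96
Total interest = total paid − principal = $14,925.96 − $13,000.00 = $1,925.96

Total interest = (PMT × n) - PV = $1,925.96


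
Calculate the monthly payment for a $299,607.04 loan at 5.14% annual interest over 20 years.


Loan payment formula: PMT = PV × r / (1 − (1 + r)^(−n))
Monthly rate r = 0.0514/12 ≈ 0.00428333, n = 240 months
Denominator: 1 − (1 + 0.0514/12)^(−240) = 0.641492
PMT = $299,607.04 × (0.0514/12) / 0.641492
PMT = $2,000.52 per month

PMT = PV × r / (1-(1+r)^(-n)) = $2,000.52/month


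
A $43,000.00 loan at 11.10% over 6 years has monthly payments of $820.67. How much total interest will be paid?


Total paid over the life of the loan = PMT × n.
Total paid = $820.67 × 72 = $59,088.24
Total interest = total paid − principal = $59,088.24 − $43,000.00 = $16,088.24

Total interest = (PMT × n) - PV = $16,088.24


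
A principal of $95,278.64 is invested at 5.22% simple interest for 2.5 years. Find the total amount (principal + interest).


Total amount formula: A = P(1 + rt) = P + P·r·t
Interest: I = P × r × t = $95,278.64 × 0.0522 × 2.5 = $12,433.86
A = P + I = $95,278.64 + $12,433.86 = $107,712.50

A = P + I = P(1 + rt) = $107,712.50


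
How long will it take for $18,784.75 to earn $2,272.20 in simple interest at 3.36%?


Rearrange the simple interest formula for t:
I = P × r × t  ⇒  t = I / (P × r)
t = $2,272.20 / ($18,784.75 × 0.0336)
t = 3.6

t = I/(P×r) = 3.6 years


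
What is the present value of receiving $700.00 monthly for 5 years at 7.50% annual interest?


Present value of an ordinary annuity: PV = PMT × (1 − (1 + r)^(−n)) / r
Monthly rate r = 0.075/12 = 0.00625, n = 60
PV = $700.00 × (1 − (1 + 0.075/12)^(−60)) / (0.075/12)
PV = $700.00 × 49.905308
PV = $34,933.72

PV = PMT × (1-(1+r)^(-n))/r = $34,933.72


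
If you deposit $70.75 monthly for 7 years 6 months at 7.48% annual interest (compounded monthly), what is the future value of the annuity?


Future value of an ordinary annuity: FV = PMT × ((1 + r)^n − 1) / r
Monthly rate r = 0.0748/12 ≈ 0.00623333, n = 90
FV = $70.75 × ((1 + 0.0748/12)^90 − 1) / (0.0748/12)
FV = $70.75 × 120.220645
FV = $8,505.61

FV = PMT × ((1+r)^n - 1)/r = $8,505.61


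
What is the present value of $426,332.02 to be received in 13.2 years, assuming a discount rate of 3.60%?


Present value formula: PV = FV / (1 + r)^t
PV = $426,332.02 / (1 + 0.036)^13.2
PV = $426,332.02 / 1.5949562
PV = $267,300.14

PV = FV / (1 + r)^t = $267,300.14


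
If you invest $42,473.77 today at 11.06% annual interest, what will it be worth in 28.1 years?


Future value formula: FV = PV × (1 + r)^t
FV = $42,473.77 × (1 + 0.1106)^28.1
FV = $42,473.77 × 19.0620894
FV = $809,638.80

FV = PV × (1 + r)^t = $809,638.80


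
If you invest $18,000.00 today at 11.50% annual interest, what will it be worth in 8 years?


Future value formula: FV = PV × (1 + r)^t
FV = $18,000.00 × (1 + 0.115)^8
FV = $18,000.00 × 2.3889053
FV = $43,000.30

FV = PV × (1 + r)^t = $43,000.30


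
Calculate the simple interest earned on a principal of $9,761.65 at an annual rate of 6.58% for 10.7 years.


Simple interest formula: I = P × r × t
I = $9,761.65 × 0.0658 × 10.7
I = $6,872.79

I = P × r × t = $6,872.79


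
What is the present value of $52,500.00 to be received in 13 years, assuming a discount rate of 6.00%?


Present value formula: PV = FV / (1 + r)^t
PV = $52,500.00 / (1 + 0.06)^13
PV = $52,500.00 / 2.132928
PV = $24,614.05

PV = FV / (1 + r)^t = $24,614.05


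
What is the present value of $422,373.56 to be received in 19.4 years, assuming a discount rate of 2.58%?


Present value formula: PV = FV / (1 + r)^t
PV = $422,373.56 / (1 + 0.0258)^19.4
PV = $422,373.56 / 1.6391409
PV = $257,679.84

PV = FV / (1 + r)^t = $257,679.84


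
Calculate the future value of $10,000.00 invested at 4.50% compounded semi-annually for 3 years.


Compound interest formula: A = P(1 + r/n)^(nt)
A = $10,000.00 × (1 + 0.045/2)^(2 × 3)
Growth factor: (1 + 0.045/2)^6 = 1.142825
A = $10,000.00 × 1.142825
A = $11,428.25

A = P(1 + r/n)^(nt) = $11,428.25


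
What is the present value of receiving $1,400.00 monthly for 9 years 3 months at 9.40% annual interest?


Present value of an ordinary annuity: PV = PMT × (1 − (1 + r)^(−n)) / r
Monthly rate r = 0.094/12 ≈ 0.00783333, n = 111
PV = $1,400.00 × (1 − (1 + 0.094/12)^(−111)) / (0.094/12)
PV = $1,400.00 × 73.968058
PV = $103,555.28

PV = PMT × (1-(1+r)^(-n))/r = $103,555.28


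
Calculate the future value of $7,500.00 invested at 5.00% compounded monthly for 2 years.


Compound interest formula: A = P(1 + r/n)^(nt)
A = $7,500.00 × (1 + 0.05/12)^(12 × 2)
Growth factor: (1 + 0.05/12)^24 = 1.104941
A = $7,500.00 × 1.104941
A = $8,287.06

A = P(1 + r/n)^(nt) = $8,287.06


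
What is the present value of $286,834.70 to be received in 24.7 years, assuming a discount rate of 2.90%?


Present value formula: PV = FV / (1 + r)^t
PV = $286,834.70 / (1 + 0.029)^24.7
PV = $286,834.70 / 2.0260948
PV = $141,570.23

PV = FV / (1 + r)^t = $141,570.23


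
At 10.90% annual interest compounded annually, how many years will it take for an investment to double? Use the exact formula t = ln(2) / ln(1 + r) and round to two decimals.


Doubling condition: (1 + r)^t = 2
Take ln of both sides: t × ln(1 + r) = ln(2)
t = ln(2) / ln(1 + r)
t = 0.693147 / 0.103459
t = 6.70

t = ln(2) / ln(1 + r) = 6.70 years


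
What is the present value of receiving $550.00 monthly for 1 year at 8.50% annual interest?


Present value of an ordinary annuity: PV = PMT × (1 − (1 + r)^(−n)) / r
Monthly rate r = 0.085/12 ≈ 0.00708333, n = 12
PV = $550.00 × (1 − (1 + 0.085/12)^(−12)) / (0.085/12)
PV = $550.00 × 11.465289
PV = $6,305.91

PV = PMT × (1-(1+r)^(-n))/r = $6,305.91


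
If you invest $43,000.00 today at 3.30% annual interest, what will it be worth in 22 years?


Future value formula: FV = PV × (1 + r)^t
FV = $43,000.00 × (1 + 0.033)^22
FV = $43,000.00 × 2.0427117
FV = $87,836.60

FV = PV × (1 + r)^t = $87,836.60


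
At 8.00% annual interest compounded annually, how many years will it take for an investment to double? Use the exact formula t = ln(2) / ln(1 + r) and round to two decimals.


Doubling condition: (1 + r)^t = 2
Take ln of both sides: t × ln(1 + r) = ln(2)
t = ln(2) / ln(1 + r)
t = 0.693147 / 0.076961
t = 9.01

t = ln(2) / ln(1 + r) = 9.01 years


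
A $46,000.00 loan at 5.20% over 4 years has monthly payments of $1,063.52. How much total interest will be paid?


Total paid over the life of the loan = PMT × n.
Total paid = $1,063.52 × 48 = $51,048.96
Total interest = total paid − principal = $51,048.96 − $46,000.00 = $5,048.96

Total interest = (PMT × n) - PV = $5,048.96


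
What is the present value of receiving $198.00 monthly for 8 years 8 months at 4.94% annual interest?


Present value of an ordinary annuity: PV = PMT × (1 − (1 + r)^(−n)) / r
Monthly rate r = 0.0494/12 ≈ 0.00411667, n = 104
PV = $198.00 × (1 − (1 + 0.0494/12)^(−104)) / (0.0494/12)
PV = $198.00 × 84.462141
PV = $16,723.50

PV = PMT × (1-(1+r)^(-n))/r = $16,723.50


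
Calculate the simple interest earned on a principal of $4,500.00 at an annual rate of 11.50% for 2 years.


Simple interest formula: I = P × r × t
I = $4,500.00 × 0.115 × 2
I = $1,035.00

I = P × r × t = $1,035.00


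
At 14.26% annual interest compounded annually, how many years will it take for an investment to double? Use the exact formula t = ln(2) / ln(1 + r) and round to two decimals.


Doubling condition: (1 + r)^t = 2
Take ln of both sides: t × ln(1 + r) = ln(2)
t = ln(2) / ln(1 + r)
t = 0.693147 / 0.133306
t = 5.20

t = ln(2) / ln(1 + r) = 5.20 years


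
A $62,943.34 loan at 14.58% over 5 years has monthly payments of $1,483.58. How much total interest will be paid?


Total paid over the life of the loan = PMT × n.
Total paid = $1,483.58 × 60 = $89,014.80
Total interest = total paid − principal = $89,014.80 − $62,943.34 = $26,071.46

Total interest = (PMT × n) - PV = $26,071.46


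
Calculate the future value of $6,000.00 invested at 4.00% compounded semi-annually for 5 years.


Compound interest formula: A = P(1 + r/n)^(nt)
A = $6,000.00 × (1 + 0.04/2)^(2 × 5)
Growth factor: (1 + 0.04/2)^10 = 1.2189944
A = $6,000.00 × 1.2189944
A = $7,313.97

A = P(1 + r/n)^(nt) = $7,313.97


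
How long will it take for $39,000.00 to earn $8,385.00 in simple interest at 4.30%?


Rearrange the simple interest formula for t:
I = P × r × t  ⇒  t = I / (P × r)
t = $8,385.00 / ($39,000.00 × 0.043)
t = 5

t = I/(P×r) = 5 years


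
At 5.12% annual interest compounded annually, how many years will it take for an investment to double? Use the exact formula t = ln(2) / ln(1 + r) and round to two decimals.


Doubling condition: (1 + r)^t = 2
Take ln of both sides: t × ln(1 + r) = ln(2)
t = ln(2) / ln(1 + r)
t = 0.693147 / 0.049932
t = 13.88

t = ln(2) / ln(1 + r) = 13.88 years
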